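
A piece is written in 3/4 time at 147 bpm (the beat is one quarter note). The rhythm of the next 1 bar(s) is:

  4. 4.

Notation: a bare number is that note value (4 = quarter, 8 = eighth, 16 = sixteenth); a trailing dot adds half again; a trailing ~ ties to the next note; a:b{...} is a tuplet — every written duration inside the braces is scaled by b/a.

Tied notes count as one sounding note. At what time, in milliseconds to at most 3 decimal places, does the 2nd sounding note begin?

1. 0.0ms @ 0 + 612.245ms (3/2)
2. 612.245ms @ 3/2 + 612.245ms (3/2)

note 2 onset = 3/2b = 612.245ms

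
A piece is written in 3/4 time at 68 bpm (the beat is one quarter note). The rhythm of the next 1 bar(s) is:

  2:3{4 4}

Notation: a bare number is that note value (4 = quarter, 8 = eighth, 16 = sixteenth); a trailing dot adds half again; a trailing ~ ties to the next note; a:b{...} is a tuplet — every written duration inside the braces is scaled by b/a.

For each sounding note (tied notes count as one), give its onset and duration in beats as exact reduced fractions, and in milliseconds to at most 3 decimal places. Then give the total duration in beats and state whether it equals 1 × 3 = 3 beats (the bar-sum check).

1) 0.0ms=0b +1323.529ms=3/2b
2) 1323.529ms=3/2b +1323.529ms=3/2b
Σ=3b of 3 (68bpm 3/4) — PASS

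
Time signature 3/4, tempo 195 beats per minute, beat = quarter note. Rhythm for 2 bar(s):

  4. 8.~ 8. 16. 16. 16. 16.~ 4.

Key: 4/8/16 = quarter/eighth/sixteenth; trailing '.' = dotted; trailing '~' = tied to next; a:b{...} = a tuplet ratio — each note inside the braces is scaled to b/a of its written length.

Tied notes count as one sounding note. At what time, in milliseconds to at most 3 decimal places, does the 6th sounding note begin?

note 6 onset = 33/8b = 1269.231ms

1. 0.0ms @ 0 + 461.538ms (3/2)
2. 461.538ms @ 3/2 + 461.538ms (3/2)
3. 923.077ms @ 3 + 115.385ms (3/8)
4. 1038.462ms @ 27/8 + 115.385ms (3/8)
5. 1153.846ms @ 15/4 + 115.385ms (3/8)
6. 1269.231ms @ 33/8 + 576.923ms (15/8)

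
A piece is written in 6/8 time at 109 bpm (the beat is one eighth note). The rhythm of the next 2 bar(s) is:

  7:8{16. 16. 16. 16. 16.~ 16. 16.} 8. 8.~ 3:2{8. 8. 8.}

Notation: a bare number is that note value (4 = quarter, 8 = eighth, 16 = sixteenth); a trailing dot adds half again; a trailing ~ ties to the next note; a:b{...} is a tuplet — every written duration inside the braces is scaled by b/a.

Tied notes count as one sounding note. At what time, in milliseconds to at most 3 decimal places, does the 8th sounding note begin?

note 8 onset = 15/2b = 4128.44ms

1. 0.0ms @ 0 + 471.822ms (6/7)
2. 471.822ms @ 6/7 + 471.822ms (6/7)
3. 943.644ms @ 12/7 + 471.822ms (6/7)
4. 1415.465ms @ 18/7 + 471.822ms (6/7)
5. 1887.287ms @ 24/7 + 943.644ms (12/7)
6. 2830.931ms @ 36/7 + 471.822ms (6/7)
7. 3302.752ms @ 6 + 825.688ms (3/2)
8. 4128.44ms @ 15/2 + 1376.147ms (5/2)
9. 5504.587ms @ 10 + 550.459ms (1)
10. 6055.046ms @ 11 + 550.459ms (1)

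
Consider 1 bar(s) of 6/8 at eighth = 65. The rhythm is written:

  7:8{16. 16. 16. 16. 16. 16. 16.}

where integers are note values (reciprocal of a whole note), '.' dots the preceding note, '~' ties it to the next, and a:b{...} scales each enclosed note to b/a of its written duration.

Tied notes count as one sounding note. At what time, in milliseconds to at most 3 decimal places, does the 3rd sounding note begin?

note 3 onset = 12/7b = 1582.418ms

1. 0.0ms @ 0 + 791.209ms (6/7)
2. 791.209ms @ 6/7 + 791.209ms (6/7)
3. 1582.418ms @ 12/7 + 791.209ms (6/7)
4. 2373.626ms @ 18/7 + 791.209ms (6/7)
5. 3164.835ms @ 24/7 + 791.209ms (6/7)
6. 3956.044ms @ 30/7 + 791.209ms (6/7)
7. 4747.253ms @ 36/7 + 791.209ms (6/7)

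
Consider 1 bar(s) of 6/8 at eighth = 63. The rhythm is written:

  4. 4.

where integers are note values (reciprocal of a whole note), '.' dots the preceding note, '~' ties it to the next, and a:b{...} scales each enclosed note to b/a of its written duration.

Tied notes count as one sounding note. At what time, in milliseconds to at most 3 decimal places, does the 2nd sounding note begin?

1. 0.0ms @ 0 + 2857.143ms (3)
2. 2857.143ms @ 3 + 2857.143ms (3)

note 2 onset = 3b = 2857.143ms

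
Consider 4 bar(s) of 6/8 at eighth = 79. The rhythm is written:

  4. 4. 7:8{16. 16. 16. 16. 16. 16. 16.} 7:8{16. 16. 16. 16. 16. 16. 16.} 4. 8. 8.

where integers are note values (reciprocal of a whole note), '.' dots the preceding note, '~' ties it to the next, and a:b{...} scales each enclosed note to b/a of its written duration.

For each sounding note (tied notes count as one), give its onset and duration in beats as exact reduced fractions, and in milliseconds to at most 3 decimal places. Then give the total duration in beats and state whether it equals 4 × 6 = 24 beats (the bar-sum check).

1) 0.0ms=0b +2278.481ms=3b
2) 2278.481ms=3b +2278.481ms=3b
3) 4556.962ms=6b +650.995ms=6/7b
4) 5207.957ms=48/7b +650.995ms=6/7b
5) 5858.951ms=54/7b +650.995ms=6/7b
6) 6509.946ms=60/7b +650.995ms=6/7b
7) 7160.94ms=66/7b +650.995ms=6/7b
8) 7811.935ms=72/7b +650.995ms=6/7b
9) 8462.929ms=78/7b +650.995ms=6/7b
10) 9113.924ms=12b +650.995ms=6/7b
11) 9764.919ms=90/7b +650.995ms=6/7b
12) 10415.913ms=96/7b +650.995ms=6/7b
13) 11066.908ms=102/7b +650.995ms=6/7b
14) 11717.902ms=108/7b +650.995ms=6/7b
15) 12368.897ms=114/7b +650.995ms=6/7b
16) 13019.892ms=120/7b +650.995ms=6/7b
17) 13670.886ms=18b +2278.481ms=3b
18) 15949.367ms=21b +1139.241ms=3/2b
19) 17088.608ms=45/2b +1139.241ms=3/2b
Σ=24b of 24 (79bpm 6/8) — PASS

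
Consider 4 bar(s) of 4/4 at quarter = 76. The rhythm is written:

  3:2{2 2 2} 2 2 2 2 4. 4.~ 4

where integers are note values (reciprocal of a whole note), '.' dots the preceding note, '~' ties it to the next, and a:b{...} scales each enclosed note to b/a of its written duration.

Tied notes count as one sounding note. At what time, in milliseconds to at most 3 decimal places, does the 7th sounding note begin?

1. 0.0ms @ 0 + 1052.632ms (4/3)
2. 1052.632ms @ 4/3 + 1052.632ms (4/3)
3. 2105.263ms @ 8/3 + 1052.632ms (4/3)
4. 3157.895ms @ 4 + 1578.947ms (2)
5. 4736.842ms @ 6 + 1578.947ms (2)
6. 6315.789ms @ 8 + 1578.947ms (2)
7. 7894.737ms @ 10 + 1578.947ms (2)
8. 9473.684ms @ 12 + 1184.211ms (3/2)
9. 10657.895ms @ 27/2 + 1973.684ms (5/2)

note 7 onset = 10b = 7894.737ms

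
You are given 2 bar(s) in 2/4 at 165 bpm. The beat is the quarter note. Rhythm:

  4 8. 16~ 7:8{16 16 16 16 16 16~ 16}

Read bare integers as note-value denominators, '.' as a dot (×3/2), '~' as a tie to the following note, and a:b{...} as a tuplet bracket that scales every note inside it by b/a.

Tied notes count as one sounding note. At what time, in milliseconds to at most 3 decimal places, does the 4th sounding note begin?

1. 0.0ms @ 0 + 363.636ms (1)
2. 363.636ms @ 1 + 272.727ms (3/4)
3. 636.364ms @ 7/4 + 194.805ms (15/28)
4. 831.169ms @ 16/7 + 103.896ms (2/7)
5. 935.065ms @ 18/7 + 103.896ms (2/7)
6. 1038.961ms @ 20/7 + 103.896ms (2/7)
7. 1142.857ms @ 22/7 + 103.896ms (2/7)
8. 1246.753ms @ 24/7 + 207.792ms (4/7)

note 4 onset = 16/7b = 831.169ms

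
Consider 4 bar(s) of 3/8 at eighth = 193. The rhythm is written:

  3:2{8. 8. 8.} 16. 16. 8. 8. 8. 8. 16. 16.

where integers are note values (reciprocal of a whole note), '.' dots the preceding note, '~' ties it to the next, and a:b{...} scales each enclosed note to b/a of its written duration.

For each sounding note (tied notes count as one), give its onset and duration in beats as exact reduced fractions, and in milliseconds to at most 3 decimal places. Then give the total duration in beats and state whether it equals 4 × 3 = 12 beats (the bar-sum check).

1) 0.0ms=0b +310.881ms=1b
2) 310.881ms=1b +310.881ms=1b
3) 621.762ms=2b +310.881ms=1b
4) 932.642ms=3b +233.161ms=3/4b
5) 1165.803ms=15/4b +233.161ms=3/4b
6) 1398.964ms=9/2b +466.321ms=3/2b
7) 1865.285ms=6b +466.321ms=3/2b
8) 2331.606ms=15/2b +466.321ms=3/2b
9) 2797.927ms=9b +466.321ms=3/2b
10) 3264.249ms=21/2b +233.161ms=3/4b
11) 3497.409ms=45/4b +233.161ms=3/4b
Σ=12b of 12 (193bpm 3/8) — PASS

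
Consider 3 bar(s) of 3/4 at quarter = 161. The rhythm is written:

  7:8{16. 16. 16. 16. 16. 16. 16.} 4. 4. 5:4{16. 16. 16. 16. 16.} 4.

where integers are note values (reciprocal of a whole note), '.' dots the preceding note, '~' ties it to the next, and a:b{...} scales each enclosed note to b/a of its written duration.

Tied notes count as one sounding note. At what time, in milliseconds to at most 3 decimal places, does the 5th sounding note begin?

1. 0.0ms @ 0 + 159.716ms (3/7)
2. 159.716ms @ 3/7 + 159.716ms (3/7)
3. 319.432ms @ 6/7 + 159.716ms (3/7)
4. 479.148ms @ 9/7 + 159.716ms (3/7)
5. 638.864ms @ 12/7 + 159.716ms (3/7)
6. 798.58ms @ 15/7 + 159.716ms (3/7)
7. 958.296ms @ 18/7 + 159.716ms (3/7)
8. 1118.012ms @ 3 + 559.006ms (3/2)
9. 1677.019ms @ 9/2 + 559.006ms (3/2)
10. 2236.025ms @ 6 + 111.801ms (3/10)
11. 2347.826ms @ 63/10 + 111.801ms (3/10)
12. 2459.627ms @ 33/5 + 111.801ms (3/10)
13. 2571.429ms @ 69/10 + 111.801ms (3/10)
14. 2683.23ms @ 36/5 + 111.801ms (3/10)
15. 2795.031ms @ 15/2 + 559.006ms (3/2)

note 5 onset = 12/7b = 638.864ms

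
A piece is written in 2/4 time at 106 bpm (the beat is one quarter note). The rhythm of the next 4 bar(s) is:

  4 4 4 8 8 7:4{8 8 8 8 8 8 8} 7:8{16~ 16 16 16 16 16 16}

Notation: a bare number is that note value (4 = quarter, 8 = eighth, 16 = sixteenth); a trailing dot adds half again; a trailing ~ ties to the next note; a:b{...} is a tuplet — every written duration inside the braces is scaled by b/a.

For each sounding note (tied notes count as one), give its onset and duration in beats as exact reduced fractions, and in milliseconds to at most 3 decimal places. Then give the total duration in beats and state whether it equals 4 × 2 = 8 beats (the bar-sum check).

1) 0.0ms=0b +566.038ms=1b
2) 566.038ms=1b +566.038ms=1b
3) 1132.075ms=2b +566.038ms=1b
4) 1698.113ms=3b +283.019ms=1/2b
5) 1981.132ms=7/2b +283.019ms=1/2b
6) 2264.151ms=4b +161.725ms=2/7b
7) 2425.876ms=30/7b +161.725ms=2/7b
8) 2587.601ms=32/7b +161.725ms=2/7b
9) 2749.326ms=34/7b +161.725ms=2/7b
10) 2911.051ms=36/7b +161.725ms=2/7b
11) 3072.776ms=38/7b +161.725ms=2/7b
12) 3234.501ms=40/7b +161.725ms=2/7b
13) 3396.226ms=6b +323.45ms=4/7b
14) 3719.677ms=46/7b +161.725ms=2/7b
15) 3881.402ms=48/7b +161.725ms=2/7b
16) 4043.127ms=50/7b +161.725ms=2/7b
17) 4204.852ms=52/7b +161.725ms=2/7b
18) 4366.577ms=54/7b +161.725ms=2/7b
Σ=8b of 8 (106bpm 2/4) — PASS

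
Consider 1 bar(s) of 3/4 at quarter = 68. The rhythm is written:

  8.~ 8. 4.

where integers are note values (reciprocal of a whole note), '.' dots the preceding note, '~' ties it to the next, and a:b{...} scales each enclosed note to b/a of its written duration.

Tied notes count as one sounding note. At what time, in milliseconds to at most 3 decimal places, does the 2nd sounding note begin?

note 2 onset = 3/2b = 1323.529ms

1. 0.0ms @ 0 + 1323.529ms (3/2)
2. 1323.529ms @ 3/2 + 1323.529ms (3/2)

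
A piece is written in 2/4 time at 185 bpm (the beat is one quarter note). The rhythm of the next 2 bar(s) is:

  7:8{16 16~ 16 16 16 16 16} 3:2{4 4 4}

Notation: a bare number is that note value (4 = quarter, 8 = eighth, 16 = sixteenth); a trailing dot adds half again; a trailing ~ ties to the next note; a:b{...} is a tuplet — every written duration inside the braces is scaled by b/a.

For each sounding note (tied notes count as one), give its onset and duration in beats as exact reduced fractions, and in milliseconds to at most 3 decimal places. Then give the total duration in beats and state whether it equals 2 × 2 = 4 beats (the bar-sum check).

1) 0.0ms=0b +92.664ms=2/7b
2) 92.664ms=2/7b +185.328ms=4/7b
3) 277.992ms=6/7b +92.664ms=2/7b
4) 370.656ms=8/7b +92.664ms=2/7b
5) 463.32ms=10/7b +92.664ms=2/7b
6) 555.985ms=12/7b +92.664ms=2/7b
7) 648.649ms=2b +216.216ms=2/3b
8) 864.865ms=8/3b +216.216ms=2/3b
9) 1081.081ms=10/3b +216.216ms=2/3b
Σ=4b of 4 (185bpm 2/4) — PASS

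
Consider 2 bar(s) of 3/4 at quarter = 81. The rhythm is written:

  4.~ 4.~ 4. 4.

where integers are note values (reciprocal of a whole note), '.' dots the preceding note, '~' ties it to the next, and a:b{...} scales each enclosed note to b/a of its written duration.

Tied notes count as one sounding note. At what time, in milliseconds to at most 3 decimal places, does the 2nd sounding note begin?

1. 0.0ms @ 0 + 3333.333ms (9/2)
2. 3333.333ms @ 9/2 + 1111.111ms (3/2)

note 2 onset = 9/2b = 3333.333ms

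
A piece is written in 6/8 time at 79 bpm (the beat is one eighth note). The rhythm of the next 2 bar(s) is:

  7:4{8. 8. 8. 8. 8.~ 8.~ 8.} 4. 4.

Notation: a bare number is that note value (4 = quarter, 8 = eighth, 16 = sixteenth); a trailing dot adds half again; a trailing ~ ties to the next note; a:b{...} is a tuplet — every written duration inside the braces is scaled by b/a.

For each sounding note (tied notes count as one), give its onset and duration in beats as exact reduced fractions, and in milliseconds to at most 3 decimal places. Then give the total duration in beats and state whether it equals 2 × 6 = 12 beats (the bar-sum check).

1) 0.0ms=0b +650.995ms=6/7b
2) 650.995ms=6/7b +650.995ms=6/7b
3) 1301.989ms=12/7b +650.995ms=6/7b
4) 1952.984ms=18/7b +650.995ms=6/7b
5) 2603.978ms=24/7b +1952.984ms=18/7b
6) 4556.962ms=6b +2278.481ms=3b
7) 6835.443ms=9b +2278.481ms=3b
Σ=12b of 12 (79bpm 6/8) — PASS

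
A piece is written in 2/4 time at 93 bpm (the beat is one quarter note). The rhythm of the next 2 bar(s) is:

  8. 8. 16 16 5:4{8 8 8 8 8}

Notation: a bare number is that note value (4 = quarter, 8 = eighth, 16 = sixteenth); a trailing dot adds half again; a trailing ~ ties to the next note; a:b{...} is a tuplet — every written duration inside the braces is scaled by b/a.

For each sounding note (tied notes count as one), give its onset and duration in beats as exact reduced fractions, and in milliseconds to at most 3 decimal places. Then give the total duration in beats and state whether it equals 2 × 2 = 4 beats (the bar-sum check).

1) 0.0ms=0b +483.871ms=3/4b
2) 483.871ms=3/4b +483.871ms=3/4b
3) 967.742ms=3/2b +161.29ms=1/4b
4) 1129.032ms=7/4b +161.29ms=1/4b
5) 1290.323ms=2b +258.065ms=2/5b
6) 1548.387ms=12/5b +258.065ms=2/5b
7) 1806.452ms=14/5b +258.065ms=2/5b
8) 2064.516ms=16/5b +258.065ms=2/5b
9) 2322.581ms=18/5b +258.065ms=2/5b
Σ=4b of 4 (93bpm 2/4) — PASS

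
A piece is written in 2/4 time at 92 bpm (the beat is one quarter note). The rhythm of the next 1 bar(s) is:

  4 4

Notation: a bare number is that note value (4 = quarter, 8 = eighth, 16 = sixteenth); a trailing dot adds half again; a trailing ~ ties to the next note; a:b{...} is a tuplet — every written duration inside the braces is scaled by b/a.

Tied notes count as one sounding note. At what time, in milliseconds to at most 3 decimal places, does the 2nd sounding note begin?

note 2 onset = 1b = 652.174ms

1. 0.0ms @ 0 + 652.174ms (1)
2. 652.174ms @ 1 + 652.174ms (1)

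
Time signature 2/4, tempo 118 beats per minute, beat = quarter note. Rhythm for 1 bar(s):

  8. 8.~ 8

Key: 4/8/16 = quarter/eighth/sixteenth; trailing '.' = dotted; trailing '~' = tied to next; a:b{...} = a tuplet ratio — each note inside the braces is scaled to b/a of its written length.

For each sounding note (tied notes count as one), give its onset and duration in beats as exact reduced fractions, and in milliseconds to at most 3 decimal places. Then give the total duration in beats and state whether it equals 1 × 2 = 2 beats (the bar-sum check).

1) 0.0ms=0b +381.356ms=3/4b
2) 381.356ms=3/4b +635.593ms=5/4b
Σ=2b of 2 (118bpm 2/4) — PASS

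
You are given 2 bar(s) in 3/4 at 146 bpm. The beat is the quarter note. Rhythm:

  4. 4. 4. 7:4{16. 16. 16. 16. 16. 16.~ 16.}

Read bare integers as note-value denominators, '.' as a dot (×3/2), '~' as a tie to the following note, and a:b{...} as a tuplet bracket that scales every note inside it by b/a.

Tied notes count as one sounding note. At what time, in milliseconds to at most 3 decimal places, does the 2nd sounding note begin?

note 2 onset = 3/2b = 616.438ms

1. 0.0ms @ 0 + 616.438ms (3/2)
2. 616.438ms @ 3/2 + 616.438ms (3/2)
3. 1232.877ms @ 3 + 616.438ms (3/2)
4. 1849.315ms @ 9/2 + 88.063ms (3/14)
5. 1937.378ms @ 33/7 + 88.063ms (3/14)
6. 2025.44ms @ 69/14 + 88.063ms (3/14)
7. 2113.503ms @ 36/7 + 88.063ms (3/14)
8. 2201.566ms @ 75/14 + 88.063ms (3/14)
9. 2289.628ms @ 39/7 + 176.125ms (3/7)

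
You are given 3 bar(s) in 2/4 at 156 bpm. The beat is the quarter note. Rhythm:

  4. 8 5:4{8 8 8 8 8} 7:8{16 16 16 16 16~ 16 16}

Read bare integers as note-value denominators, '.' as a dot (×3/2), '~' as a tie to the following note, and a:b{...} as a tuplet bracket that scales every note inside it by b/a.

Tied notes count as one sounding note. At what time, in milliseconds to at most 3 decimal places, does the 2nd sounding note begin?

note 2 onset = 3/2b = 576.923ms

1. 0.0ms @ 0 + 576.923ms (3/2)
2. 576.923ms @ 3/2 + 192.308ms (1/2)
3. 769.231ms @ 2 + 153.846ms (2/5)
4. 923.077ms @ 12/5 + 153.846ms (2/5)
5. 1076.923ms @ 14/5 + 153.846ms (2/5)
6. 1230.769ms @ 16/5 + 153.846ms (2/5)
7. 1384.615ms @ 18/5 + 153.846ms (2/5)
8. 1538.462ms @ 4 + 109.89ms (2/7)
9. 1648.352ms @ 30/7 + 109.89ms (2/7)
10. 1758.242ms @ 32/7 + 109.89ms (2/7)
11. 1868.132ms @ 34/7 + 109.89ms (2/7)
12. 1978.022ms @ 36/7 + 219.78ms (4/7)
13. 2197.802ms @ 40/7 + 109.89ms (2/7)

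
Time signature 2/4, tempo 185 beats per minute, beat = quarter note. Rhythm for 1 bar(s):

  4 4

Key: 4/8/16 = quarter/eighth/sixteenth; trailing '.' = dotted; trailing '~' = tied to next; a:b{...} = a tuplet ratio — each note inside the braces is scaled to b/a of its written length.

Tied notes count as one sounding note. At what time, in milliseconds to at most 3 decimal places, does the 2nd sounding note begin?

1. 0.0ms @ 0 + 324.324ms (1)
2. 324.324ms @ 1 + 324.324ms (1)

note 2 onset = 1b = 324.324ms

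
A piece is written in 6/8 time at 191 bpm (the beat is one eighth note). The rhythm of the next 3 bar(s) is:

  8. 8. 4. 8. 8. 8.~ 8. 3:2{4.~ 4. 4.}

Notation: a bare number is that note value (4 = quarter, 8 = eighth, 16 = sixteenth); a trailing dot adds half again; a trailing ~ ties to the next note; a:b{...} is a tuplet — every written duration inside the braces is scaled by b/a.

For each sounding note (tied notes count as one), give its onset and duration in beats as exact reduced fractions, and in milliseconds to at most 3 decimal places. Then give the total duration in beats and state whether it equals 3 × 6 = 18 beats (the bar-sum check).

1) 0.0ms=0b +471.204ms=3/2b
2) 471.204ms=3/2b +471.204ms=3/2b
3) 942.408ms=3b +942.408ms=3b
4) 1884.817ms=6b +471.204ms=3/2b
5) 2356.021ms=15/2b +471.204ms=3/2b
6) 2827.225ms=9b +942.408ms=3b
7) 3769.634ms=12b +1256.545ms=4b
8) 5026.178ms=16b +628.272ms=2b
Σ=18b of 18 (191bpm 6/8) — PASS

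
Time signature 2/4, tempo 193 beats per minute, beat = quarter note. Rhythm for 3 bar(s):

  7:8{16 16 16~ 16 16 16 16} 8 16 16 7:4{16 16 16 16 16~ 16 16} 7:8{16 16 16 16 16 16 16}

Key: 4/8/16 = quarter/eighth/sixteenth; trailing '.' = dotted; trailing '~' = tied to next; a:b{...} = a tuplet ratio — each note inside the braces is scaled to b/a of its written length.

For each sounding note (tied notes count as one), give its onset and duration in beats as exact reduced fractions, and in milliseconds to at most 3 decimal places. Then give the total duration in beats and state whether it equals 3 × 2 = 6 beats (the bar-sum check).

1) 0.0ms=0b +88.823ms=2/7b
2) 88.823ms=2/7b +88.823ms=2/7b
3) 177.646ms=4/7b +177.646ms=4/7b
4) 355.292ms=8/7b +88.823ms=2/7b
5) 444.115ms=10/7b +88.823ms=2/7b
6) 532.939ms=12/7b +88.823ms=2/7b
7) 621.762ms=2b +155.44ms=1/2b
8) 777.202ms=5/2b +77.72ms=1/4b
9) 854.922ms=11/4b +77.72ms=1/4b
10) 932.642ms=3b +44.412ms=1/7b
11) 977.054ms=22/7b +44.412ms=1/7b
12) 1021.466ms=23/7b +44.412ms=1/7b
13) 1065.877ms=24/7b +44.412ms=1/7b
14) 1110.289ms=25/7b +88.823ms=2/7b
15) 1199.112ms=27/7b +44.412ms=1/7b
16) 1243.523ms=4b +88.823ms=2/7b
17) 1332.346ms=30/7b +88.823ms=2/7b
18) 1421.17ms=32/7b +88.823ms=2/7b
19) 1509.993ms=34/7b +88.823ms=2/7b
20) 1598.816ms=36/7b +88.823ms=2/7b
21) 1687.639ms=38/7b +88.823ms=2/7b
22) 1776.462ms=40/7b +88.823ms=2/7b
Σ=6b of 6 (193bpm 2/4) — PASS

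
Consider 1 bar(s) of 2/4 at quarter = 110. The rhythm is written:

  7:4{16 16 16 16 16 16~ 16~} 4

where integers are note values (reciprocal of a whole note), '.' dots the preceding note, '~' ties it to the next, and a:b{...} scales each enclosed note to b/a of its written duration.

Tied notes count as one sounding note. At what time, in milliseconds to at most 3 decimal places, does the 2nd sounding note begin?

note 2 onset = 1/7b = 77.922ms

1. 0.0ms @ 0 + 77.922ms (1/7)
2. 77.922ms @ 1/7 + 77.922ms (1/7)
3. 155.844ms @ 2/7 + 77.922ms (1/7)
4. 233.766ms @ 3/7 + 77.922ms (1/7)
5. 311.688ms @ 4/7 + 77.922ms (1/7)
6. 389.61ms @ 5/7 + 701.299ms (9/7)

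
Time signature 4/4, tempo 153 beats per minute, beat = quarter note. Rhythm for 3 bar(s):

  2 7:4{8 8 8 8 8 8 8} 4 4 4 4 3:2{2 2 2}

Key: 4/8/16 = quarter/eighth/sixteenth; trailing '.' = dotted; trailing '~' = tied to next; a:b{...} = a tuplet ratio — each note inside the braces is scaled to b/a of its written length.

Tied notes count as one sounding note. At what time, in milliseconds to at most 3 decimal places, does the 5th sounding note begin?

1. 0.0ms @ 0 + 784.314ms (2)
2. 784.314ms @ 2 + 112.045ms (2/7)
3. 896.359ms @ 16/7 + 112.045ms (2/7)
4. 1008.403ms @ 18/7 + 112.045ms (2/7)
5. 1120.448ms @ 20/7 + 112.045ms (2/7)
6. 1232.493ms @ 22/7 + 112.045ms (2/7)
7. 1344.538ms @ 24/7 + 112.045ms (2/7)
8. 1456.583ms @ 26/7 + 112.045ms (2/7)
9. 1568.627ms @ 4 + 392.157ms (1)
10. 1960.784ms @ 5 + 392.157ms (1)
11. 2352.941ms @ 6 + 392.157ms (1)
12. 2745.098ms @ 7 + 392.157ms (1)
13. 3137.255ms @ 8 + 522.876ms (4/3)
14. 3660.131ms @ 28/3 + 522.876ms (4/3)
15. 4183.007ms @ 32/3 + 522.876ms (4/3)

note 5 onset = 20/7b = 1120.448ms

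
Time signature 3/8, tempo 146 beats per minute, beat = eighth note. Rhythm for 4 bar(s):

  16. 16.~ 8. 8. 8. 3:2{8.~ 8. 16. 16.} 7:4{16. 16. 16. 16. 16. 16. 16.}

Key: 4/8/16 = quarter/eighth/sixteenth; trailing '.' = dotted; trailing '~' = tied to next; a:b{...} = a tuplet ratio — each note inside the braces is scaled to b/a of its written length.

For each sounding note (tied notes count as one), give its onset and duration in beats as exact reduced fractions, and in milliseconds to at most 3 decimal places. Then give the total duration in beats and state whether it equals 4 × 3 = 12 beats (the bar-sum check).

1) 0.0ms=0b +308.219ms=3/4b
2) 308.219ms=3/4b +924.658ms=9/4b
3) 1232.877ms=3b +616.438ms=3/2b
4) 1849.315ms=9/2b +616.438ms=3/2b
5) 2465.753ms=6b +821.918ms=2b
6) 3287.671ms=8b +205.479ms=1/2b
7) 3493.151ms=17/2b +205.479ms=1/2b
8) 3698.63ms=9b +176.125ms=3/7b
9) 3874.755ms=66/7b +176.125ms=3/7b
10) 4050.881ms=69/7b +176.125ms=3/7b
11) 4227.006ms=72/7b +176.125ms=3/7b
12) 4403.131ms=75/7b +176.125ms=3/7b
13) 4579.256ms=78/7b +176.125ms=3/7b
14) 4755.382ms=81/7b +176.125ms=3/7b
Σ=12b of 12 (146bpm 3/8) — PASS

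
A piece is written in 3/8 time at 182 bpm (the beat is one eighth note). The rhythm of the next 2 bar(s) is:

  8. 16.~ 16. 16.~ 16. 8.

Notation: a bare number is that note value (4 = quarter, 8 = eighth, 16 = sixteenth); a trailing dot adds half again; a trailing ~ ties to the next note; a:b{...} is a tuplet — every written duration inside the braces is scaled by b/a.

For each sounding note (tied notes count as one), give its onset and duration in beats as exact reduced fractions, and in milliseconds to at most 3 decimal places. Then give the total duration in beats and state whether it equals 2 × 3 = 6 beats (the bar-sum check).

1) 0.0ms=0b +494.505ms=3/2b
2) 494.505ms=3/2b +494.505ms=3/2b
3) 989.011ms=3b +494.505ms=3/2b
4) 1483.516ms=9/2b +494.505ms=3/2b
Σ=6b of 6 (182bpm 3/8) — PASS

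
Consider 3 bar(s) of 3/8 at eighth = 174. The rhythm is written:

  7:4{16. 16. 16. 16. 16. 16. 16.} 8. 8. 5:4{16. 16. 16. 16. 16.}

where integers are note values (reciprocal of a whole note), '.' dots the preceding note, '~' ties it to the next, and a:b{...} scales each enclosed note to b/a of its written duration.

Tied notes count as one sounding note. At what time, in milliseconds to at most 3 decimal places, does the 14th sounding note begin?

note 14 onset = 42/5b = 2896.552ms

1. 0.0ms @ 0 + 147.783ms (3/7)
2. 147.783ms @ 3/7 + 147.783ms (3/7)
3. 295.567ms @ 6/7 + 147.783ms (3/7)
4. 443.35ms @ 9/7 + 147.783ms (3/7)
5. 591.133ms @ 12/7 + 147.783ms (3/7)
6. 738.916ms @ 15/7 + 147.783ms (3/7)
7. 886.7ms @ 18/7 + 147.783ms (3/7)
8. 1034.483ms @ 3 + 517.241ms (3/2)
9. 1551.724ms @ 9/2 + 517.241ms (3/2)
10. 2068.966ms @ 6 + 206.897ms (3/5)
11. 2275.862ms @ 33/5 + 206.897ms (3/5)
12. 2482.759ms @ 36/5 + 206.897ms (3/5)
13. 2689.655ms @ 39/5 + 206.897ms (3/5)
14. 2896.552ms @ 42/5 + 206.897ms (3/5)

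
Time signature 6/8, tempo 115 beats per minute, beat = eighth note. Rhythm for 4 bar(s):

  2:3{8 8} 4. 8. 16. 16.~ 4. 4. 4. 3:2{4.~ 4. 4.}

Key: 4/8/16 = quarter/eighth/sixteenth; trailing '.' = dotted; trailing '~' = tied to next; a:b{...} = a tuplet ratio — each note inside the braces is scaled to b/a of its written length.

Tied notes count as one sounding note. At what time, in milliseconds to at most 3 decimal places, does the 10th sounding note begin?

1. 0.0ms @ 0 + 782.609ms (3/2)
2. 782.609ms @ 3/2 + 782.609ms (3/2)
3. 1565.217ms @ 3 + 1565.217ms (3)
4. 3130.435ms @ 6 + 782.609ms (3/2)
5. 3913.043ms @ 15/2 + 391.304ms (3/4)
6. 4304.348ms @ 33/4 + 1956.522ms (15/4)
7. 6260.87ms @ 12 + 1565.217ms (3)
8. 7826.087ms @ 15 + 1565.217ms (3)
9. 9391.304ms @ 18 + 2086.957ms (4)
10. 11478.261ms @ 22 + 1043.478ms (2)

note 10 onset = 22b = 11478.261ms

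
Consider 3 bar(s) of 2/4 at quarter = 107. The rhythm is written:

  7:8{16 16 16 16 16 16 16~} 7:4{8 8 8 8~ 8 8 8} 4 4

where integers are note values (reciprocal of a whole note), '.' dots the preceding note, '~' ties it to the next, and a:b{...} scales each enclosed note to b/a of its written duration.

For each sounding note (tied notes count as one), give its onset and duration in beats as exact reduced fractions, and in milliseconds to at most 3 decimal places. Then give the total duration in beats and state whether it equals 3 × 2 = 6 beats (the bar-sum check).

1) 0.0ms=0b +160.214ms=2/7b
2) 160.214ms=2/7b +160.214ms=2/7b
3) 320.427ms=4/7b +160.214ms=2/7b
4) 480.641ms=6/7b +160.214ms=2/7b
5) 640.854ms=8/7b +160.214ms=2/7b
6) 801.068ms=10/7b +160.214ms=2/7b
7) 961.282ms=12/7b +320.427ms=4/7b
8) 1281.709ms=16/7b +160.214ms=2/7b
9) 1441.923ms=18/7b +160.214ms=2/7b
10) 1602.136ms=20/7b +320.427ms=4/7b
11) 1922.563ms=24/7b +160.214ms=2/7b
12) 2082.777ms=26/7b +160.214ms=2/7b
13) 2242.991ms=4b +560.748ms=1b
14) 2803.738ms=5b +560.748ms=1b
Σ=6b of 6 (107bpm 2/4) — PASS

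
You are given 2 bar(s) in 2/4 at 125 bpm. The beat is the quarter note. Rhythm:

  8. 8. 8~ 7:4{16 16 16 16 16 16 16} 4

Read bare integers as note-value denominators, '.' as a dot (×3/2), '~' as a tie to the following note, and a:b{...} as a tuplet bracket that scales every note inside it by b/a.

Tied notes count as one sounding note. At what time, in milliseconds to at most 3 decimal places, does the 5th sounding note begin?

note 5 onset = 16/7b = 1097.143ms

1. 0.0ms @ 0 + 360.0ms (3/4)
2. 360.0ms @ 3/4 + 360.0ms (3/4)
3. 720.0ms @ 3/2 + 308.571ms (9/14)
4. 1028.571ms @ 15/7 + 68.571ms (1/7)
5. 1097.143ms @ 16/7 + 68.571ms (1/7)
6. 1165.714ms @ 17/7 + 68.571ms (1/7)
7. 1234.286ms @ 18/7 + 68.571ms (1/7)
8. 1302.857ms @ 19/7 + 68.571ms (1/7)
9. 1371.429ms @ 20/7 + 68.571ms (1/7)
10. 1440.0ms @ 3 + 480.0ms (1)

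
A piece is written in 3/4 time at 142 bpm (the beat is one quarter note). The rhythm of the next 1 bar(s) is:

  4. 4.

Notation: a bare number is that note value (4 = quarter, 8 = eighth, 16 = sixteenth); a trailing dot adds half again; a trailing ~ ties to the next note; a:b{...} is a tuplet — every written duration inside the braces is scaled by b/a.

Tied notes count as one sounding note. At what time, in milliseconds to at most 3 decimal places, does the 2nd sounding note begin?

1. 0.0ms @ 0 + 633.803ms (3/2)
2. 633.803ms @ 3/2 + 633.803ms (3/2)

note 2 onset = 3/2b = 633.803ms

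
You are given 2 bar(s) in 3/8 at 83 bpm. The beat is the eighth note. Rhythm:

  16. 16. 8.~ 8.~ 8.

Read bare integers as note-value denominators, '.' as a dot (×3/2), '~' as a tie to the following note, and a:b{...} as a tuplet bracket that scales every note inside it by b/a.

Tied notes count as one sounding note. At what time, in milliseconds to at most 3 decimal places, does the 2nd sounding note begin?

1. 0.0ms @ 0 + 542.169ms (3/4)
2. 542.169ms @ 3/4 + 542.169ms (3/4)
3. 1084.337ms @ 3/2 + 3253.012ms (9/2)

note 2 onset = 3/4b = 542.169ms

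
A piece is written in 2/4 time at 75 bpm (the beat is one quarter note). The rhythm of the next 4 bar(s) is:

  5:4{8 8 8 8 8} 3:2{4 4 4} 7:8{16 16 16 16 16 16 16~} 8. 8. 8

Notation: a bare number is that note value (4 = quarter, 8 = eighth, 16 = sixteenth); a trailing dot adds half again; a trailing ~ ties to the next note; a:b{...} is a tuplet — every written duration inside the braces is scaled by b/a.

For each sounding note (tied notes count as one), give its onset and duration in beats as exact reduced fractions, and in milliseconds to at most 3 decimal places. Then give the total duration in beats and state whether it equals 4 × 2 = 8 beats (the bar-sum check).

1) 0.0ms=0b +320.0ms=2/5b
2) 320.0ms=2/5b +320.0ms=2/5b
3) 640.0ms=4/5b +320.0ms=2/5b
4) 960.0ms=6/5b +320.0ms=2/5b
5) 1280.0ms=8/5b +320.0ms=2/5b
6) 1600.0ms=2b +533.333ms=2/3b
7) 2133.333ms=8/3b +533.333ms=2/3b
8) 2666.667ms=10/3b +533.333ms=2/3b
9) 3200.0ms=4b +228.571ms=2/7b
10) 3428.571ms=30/7b +228.571ms=2/7b
11) 3657.143ms=32/7b +228.571ms=2/7b
12) 3885.714ms=34/7b +228.571ms=2/7b
13) 4114.286ms=36/7b +228.571ms=2/7b
14) 4342.857ms=38/7b +228.571ms=2/7b
15) 4571.429ms=40/7b +828.571ms=29/28b
16) 5400.0ms=27/4b +600.0ms=3/4b
17) 6000.0ms=15/2b +400.0ms=1/2b
Σ=8b of 8 (75bpm 2/4) — PASS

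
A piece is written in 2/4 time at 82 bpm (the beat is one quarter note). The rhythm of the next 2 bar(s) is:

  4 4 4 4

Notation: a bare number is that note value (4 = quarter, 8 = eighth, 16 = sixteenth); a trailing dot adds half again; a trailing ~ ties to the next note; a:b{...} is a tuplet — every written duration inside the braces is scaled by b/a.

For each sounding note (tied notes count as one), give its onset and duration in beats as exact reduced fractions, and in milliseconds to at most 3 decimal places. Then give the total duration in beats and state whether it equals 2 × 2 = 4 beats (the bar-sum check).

1) 0.0ms=0b +731.707ms=1b
2) 731.707ms=1b +731.707ms=1b
3) 1463.415ms=2b +731.707ms=1b
4) 2195.122ms=3b +731.707ms=1b
Σ=4b of 4 (82bpm 2/4) — PASS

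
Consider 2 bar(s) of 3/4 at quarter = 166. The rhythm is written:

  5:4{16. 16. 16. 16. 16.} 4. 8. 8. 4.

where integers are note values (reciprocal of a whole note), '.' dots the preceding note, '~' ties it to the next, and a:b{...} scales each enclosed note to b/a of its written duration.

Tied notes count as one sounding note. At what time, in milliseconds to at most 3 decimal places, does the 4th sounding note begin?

1. 0.0ms @ 0 + 108.434ms (3/10)
2. 108.434ms @ 3/10 + 108.434ms (3/10)
3. 216.867ms @ 3/5 + 108.434ms (3/10)
4. 325.301ms @ 9/10 + 108.434ms (3/10)
5. 433.735ms @ 6/5 + 108.434ms (3/10)
6. 542.169ms @ 3/2 + 542.169ms (3/2)
7. 1084.337ms @ 3 + 271.084ms (3/4)
8. 1355.422ms @ 15/4 + 271.084ms (3/4)
9. 1626.506ms @ 9/2 + 542.169ms (3/2)

note 4 onset = 9/10b = 325.301ms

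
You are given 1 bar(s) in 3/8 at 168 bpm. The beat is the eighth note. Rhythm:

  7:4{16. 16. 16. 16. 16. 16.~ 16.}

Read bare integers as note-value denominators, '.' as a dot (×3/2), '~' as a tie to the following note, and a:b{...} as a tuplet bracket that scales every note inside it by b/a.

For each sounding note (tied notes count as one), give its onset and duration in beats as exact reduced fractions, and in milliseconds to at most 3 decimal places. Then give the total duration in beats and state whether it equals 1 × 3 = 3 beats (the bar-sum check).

1) 0.0ms=0b +153.061ms=3/7b
2) 153.061ms=3/7b +153.061ms=3/7b
3) 306.122ms=6/7b +153.061ms=3/7b
4) 459.184ms=9/7b +153.061ms=3/7b
5) 612.245ms=12/7b +153.061ms=3/7b
6) 765.306ms=15/7b +306.122ms=6/7b
Σ=3b of 3 (168bpm 3/8) — PASS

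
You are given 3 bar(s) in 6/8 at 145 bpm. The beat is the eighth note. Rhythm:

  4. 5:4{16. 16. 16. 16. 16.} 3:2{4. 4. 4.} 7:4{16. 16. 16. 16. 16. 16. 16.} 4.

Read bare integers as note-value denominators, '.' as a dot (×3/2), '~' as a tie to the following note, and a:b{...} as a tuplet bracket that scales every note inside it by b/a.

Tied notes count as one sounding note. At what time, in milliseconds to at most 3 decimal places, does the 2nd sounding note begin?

1. 0.0ms @ 0 + 1241.379ms (3)
2. 1241.379ms @ 3 + 248.276ms (3/5)
3. 1489.655ms @ 18/5 + 248.276ms (3/5)
4. 1737.931ms @ 21/5 + 248.276ms (3/5)
5. 1986.207ms @ 24/5 + 248.276ms (3/5)
6. 2234.483ms @ 27/5 + 248.276ms (3/5)
7. 2482.759ms @ 6 + 827.586ms (2)
8. 3310.345ms @ 8 + 827.586ms (2)
9. 4137.931ms @ 10 + 827.586ms (2)
10. 4965.517ms @ 12 + 177.34ms (3/7)
11. 5142.857ms @ 87/7 + 177.34ms (3/7)
12. 5320.197ms @ 90/7 + 177.34ms (3/7)
13. 5497.537ms @ 93/7 + 177.34ms (3/7)
14. 5674.877ms @ 96/7 + 177.34ms (3/7)
15. 5852.217ms @ 99/7 + 177.34ms (3/7)
16. 6029.557ms @ 102/7 + 177.34ms (3/7)
17. 6206.897ms @ 15 + 1241.379ms (3)

note 2 onset = 3b = 1241.379ms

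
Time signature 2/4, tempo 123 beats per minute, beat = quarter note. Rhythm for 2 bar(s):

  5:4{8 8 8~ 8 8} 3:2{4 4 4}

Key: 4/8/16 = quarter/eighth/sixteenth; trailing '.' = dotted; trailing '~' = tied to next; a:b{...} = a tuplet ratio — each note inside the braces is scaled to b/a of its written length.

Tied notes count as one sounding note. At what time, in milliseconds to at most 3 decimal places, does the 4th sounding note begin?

note 4 onset = 8/5b = 780.488ms

1. 0.0ms @ 0 + 195.122ms (2/5)
2. 195.122ms @ 2/5 + 195.122ms (2/5)
3. 390.244ms @ 4/5 + 390.244ms (4/5)
4. 780.488ms @ 8/5 + 195.122ms (2/5)
5. 975.61ms @ 2 + 325.203ms (2/3)
6. 1300.813ms @ 8/3 + 325.203ms (2/3)
7. 1626.016ms @ 10/3 + 325.203ms (2/3)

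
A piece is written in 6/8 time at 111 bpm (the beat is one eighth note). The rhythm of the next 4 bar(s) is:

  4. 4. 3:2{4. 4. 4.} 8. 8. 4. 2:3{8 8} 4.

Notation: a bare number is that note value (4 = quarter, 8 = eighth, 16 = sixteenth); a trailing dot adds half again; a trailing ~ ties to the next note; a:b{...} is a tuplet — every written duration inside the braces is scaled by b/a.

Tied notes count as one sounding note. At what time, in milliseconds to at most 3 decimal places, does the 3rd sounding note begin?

1. 0.0ms @ 0 + 1621.622ms (3)
2. 1621.622ms @ 3 + 1621.622ms (3)
3. 3243.243ms @ 6 + 1081.081ms (2)
4. 4324.324ms @ 8 + 1081.081ms (2)
5. 5405.405ms @ 10 + 1081.081ms (2)
6. 6486.486ms @ 12 + 810.811ms (3/2)
7. 7297.297ms @ 27/2 + 810.811ms (3/2)
8. 8108.108ms @ 15 + 1621.622ms (3)
9. 9729.73ms @ 18 + 810.811ms (3/2)
10. 10540.541ms @ 39/2 + 810.811ms (3/2)
11. 11351.351ms @ 21 + 1621.622ms (3)

note 3 onset = 6b = 3243.243ms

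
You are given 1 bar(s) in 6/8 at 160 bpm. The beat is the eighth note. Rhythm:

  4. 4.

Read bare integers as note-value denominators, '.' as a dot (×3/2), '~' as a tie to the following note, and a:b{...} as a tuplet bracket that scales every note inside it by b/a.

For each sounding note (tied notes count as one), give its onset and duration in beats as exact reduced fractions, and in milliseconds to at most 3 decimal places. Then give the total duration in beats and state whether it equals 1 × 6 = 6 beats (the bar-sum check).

1) 0.0ms=0b +1125.0ms=3b
2) 1125.0ms=3b +1125.0ms=3b
Σ=6b of 6 (160bpm 6/8) — PASS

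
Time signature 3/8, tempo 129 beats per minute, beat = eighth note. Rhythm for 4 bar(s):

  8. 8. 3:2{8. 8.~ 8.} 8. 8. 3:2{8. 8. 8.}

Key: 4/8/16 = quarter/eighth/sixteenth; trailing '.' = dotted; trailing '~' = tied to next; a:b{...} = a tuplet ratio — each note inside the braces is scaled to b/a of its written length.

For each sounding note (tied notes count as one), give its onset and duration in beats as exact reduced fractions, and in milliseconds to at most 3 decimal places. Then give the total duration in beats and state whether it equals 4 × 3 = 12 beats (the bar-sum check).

1) 0.0ms=0b +697.674ms=3/2b
2) 697.674ms=3/2b +697.674ms=3/2b
3) 1395.349ms=3b +465.116ms=1b
4) 1860.465ms=4b +930.233ms=2b
5) 2790.698ms=6b +697.674ms=3/2b
6) 3488.372ms=15/2b +697.674ms=3/2b
7) 4186.047ms=9b +465.116ms=1b
8) 4651.163ms=10b +465.116ms=1b
9) 5116.279ms=11b +465.116ms=1b
Σ=12b of 12 (129bpm 3/8) — PASS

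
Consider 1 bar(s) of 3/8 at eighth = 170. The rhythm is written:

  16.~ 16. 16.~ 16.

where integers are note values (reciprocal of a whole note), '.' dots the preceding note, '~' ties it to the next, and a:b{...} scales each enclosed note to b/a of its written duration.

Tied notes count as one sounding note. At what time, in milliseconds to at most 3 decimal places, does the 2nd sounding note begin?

note 2 onset = 3/2b = 529.412ms

1. 0.0ms @ 0 + 529.412ms (3/2)
2. 529.412ms @ 3/2 + 529.412ms (3/2)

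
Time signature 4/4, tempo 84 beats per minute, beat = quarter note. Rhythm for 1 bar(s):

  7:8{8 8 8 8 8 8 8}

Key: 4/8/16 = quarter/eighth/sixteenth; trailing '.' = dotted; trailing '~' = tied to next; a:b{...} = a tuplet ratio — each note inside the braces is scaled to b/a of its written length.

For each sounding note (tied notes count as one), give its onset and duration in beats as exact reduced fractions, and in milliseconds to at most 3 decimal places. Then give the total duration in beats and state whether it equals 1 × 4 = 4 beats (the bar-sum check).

1) 0.0ms=0b +408.163ms=4/7b
2) 408.163ms=4/7b +408.163ms=4/7b
3) 816.327ms=8/7b +408.163ms=4/7b
4) 1224.49ms=12/7b +408.163ms=4/7b
5) 1632.653ms=16/7b +408.163ms=4/7b
6) 2040.816ms=20/7b +408.163ms=4/7b
7) 2448.98ms=24/7b +408.163ms=4/7b
Σ=4b of 4 (84bpm 4/4) — PASS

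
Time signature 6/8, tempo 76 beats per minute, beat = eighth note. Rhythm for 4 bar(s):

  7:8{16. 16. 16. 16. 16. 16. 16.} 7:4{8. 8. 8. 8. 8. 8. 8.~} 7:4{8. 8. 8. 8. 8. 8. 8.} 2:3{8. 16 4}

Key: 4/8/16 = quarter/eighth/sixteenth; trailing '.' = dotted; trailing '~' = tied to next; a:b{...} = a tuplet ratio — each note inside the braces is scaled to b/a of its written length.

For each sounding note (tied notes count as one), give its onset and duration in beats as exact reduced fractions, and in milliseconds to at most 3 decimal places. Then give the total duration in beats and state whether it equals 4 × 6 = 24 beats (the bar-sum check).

1) 0.0ms=0b +676.692ms=6/7b
2) 676.692ms=6/7b +676.692ms=6/7b
3) 1353.383ms=12/7b +676.692ms=6/7b
4) 2030.075ms=18/7b +676.692ms=6/7b
5) 2706.767ms=24/7b +676.692ms=6/7b
6) 3383.459ms=30/7b +676.692ms=6/7b
7) 4060.15ms=36/7b +676.692ms=6/7b
8) 4736.842ms=6b +676.692ms=6/7b
9) 5413.534ms=48/7b +676.692ms=6/7b
10) 6090.226ms=54/7b +676.692ms=6/7b
11) 6766.917ms=60/7b +676.692ms=6/7b
12) 7443.609ms=66/7b +676.692ms=6/7b
13) 8120.301ms=72/7b +676.692ms=6/7b
14) 8796.992ms=78/7b +1353.383ms=12/7b
15) 10150.376ms=90/7b +676.692ms=6/7b
16) 10827.068ms=96/7b +676.692ms=6/7b
17) 11503.759ms=102/7b +676.692ms=6/7b
18) 12180.451ms=108/7b +676.692ms=6/7b
19) 12857.143ms=114/7b +676.692ms=6/7b
20) 13533.835ms=120/7b +676.692ms=6/7b
21) 14210.526ms=18b +1776.316ms=9/4b
22) 15986.842ms=81/4b +592.105ms=3/4b
23) 16578.947ms=21b +2368.421ms=3b
Σ=24b of 24 (76bpm 6/8) — PASS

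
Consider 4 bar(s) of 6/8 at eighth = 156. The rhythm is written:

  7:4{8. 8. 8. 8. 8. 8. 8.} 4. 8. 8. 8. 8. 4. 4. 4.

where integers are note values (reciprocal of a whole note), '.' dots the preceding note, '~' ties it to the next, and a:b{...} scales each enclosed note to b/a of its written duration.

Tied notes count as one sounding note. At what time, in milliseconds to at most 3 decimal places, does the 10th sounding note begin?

note 10 onset = 21/2b = 4038.462ms

1. 0.0ms @ 0 + 329.67ms (6/7)
2. 329.67ms @ 6/7 + 329.67ms (6/7)
3. 659.341ms @ 12/7 + 329.67ms (6/7)
4. 989.011ms @ 18/7 + 329.67ms (6/7)
5. 1318.681ms @ 24/7 + 329.67ms (6/7)
6. 1648.352ms @ 30/7 + 329.67ms (6/7)
7. 1978.022ms @ 36/7 + 329.67ms (6/7)
8. 2307.692ms @ 6 + 1153.846ms (3)
9. 3461.538ms @ 9 + 576.923ms (3/2)
10. 4038.462ms @ 21/2 + 576.923ms (3/2)
11. 4615.385ms @ 12 + 576.923ms (3/2)
12. 5192.308ms @ 27/2 + 576.923ms (3/2)
13. 5769.231ms @ 15 + 1153.846ms (3)
14. 6923.077ms @ 18 + 1153.846ms (3)
15. 8076.923ms @ 21 + 1153.846ms (3)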